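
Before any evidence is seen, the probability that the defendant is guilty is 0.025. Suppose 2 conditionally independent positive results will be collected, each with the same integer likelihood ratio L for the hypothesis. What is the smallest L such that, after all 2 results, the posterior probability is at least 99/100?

Prior odds = 0.025/0.975 = 1/39.
Target odds = 0.99/0.01 = 99.
Need L² ≥ 99 ÷ (1/39) = 3861.
62² = 3844 < 3861 ≤ 3969 = 63², so L = 63.

63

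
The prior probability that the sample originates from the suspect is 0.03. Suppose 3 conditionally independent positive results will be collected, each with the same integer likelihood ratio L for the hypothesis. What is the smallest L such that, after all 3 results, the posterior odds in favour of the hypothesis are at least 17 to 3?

6

Prior odds = 0.03/0.97 = 3/97.
Target odds = 17/3.
Need L³ ≥ 17/3 ÷ (3/97) = 1649/9.
5³ = 125 < 1649/9 ≤ 216 = 6³, so L = 6.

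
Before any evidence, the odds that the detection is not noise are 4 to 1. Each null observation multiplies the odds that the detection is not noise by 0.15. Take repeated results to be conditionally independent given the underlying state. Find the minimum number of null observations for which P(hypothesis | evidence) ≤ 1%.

Prior odds = 4.
Likelihood ratio per null observation = 0.15.
Target odds: 0.01 ÷ 0.99 = 1/99.
Require 0.15ⁿ ≤ 1/99 ÷ 4 = 1/396.
0.15³ = 0.003375 is still above 1/396 but 0.15⁴ = 81/160000 is at or below it, so n = 4.

4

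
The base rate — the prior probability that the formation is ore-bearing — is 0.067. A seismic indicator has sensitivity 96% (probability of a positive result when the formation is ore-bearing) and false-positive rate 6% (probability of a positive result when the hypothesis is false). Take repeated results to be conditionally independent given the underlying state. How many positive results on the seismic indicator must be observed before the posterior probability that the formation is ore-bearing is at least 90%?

Prior odds = 0.067/0.933 = 67/933.
Likelihood ratio of a positive result = 0.96/0.06 = 16.
Target odds: 0.9 ÷ 0.1 = 9.
Need (67/933) × 16ⁿ ≥ 9, i.e. 16ⁿ ≥ 8397/67.
16¹ = 16 falls short of 8397/67 but 16² = 256 reaches it, so n = 2.

2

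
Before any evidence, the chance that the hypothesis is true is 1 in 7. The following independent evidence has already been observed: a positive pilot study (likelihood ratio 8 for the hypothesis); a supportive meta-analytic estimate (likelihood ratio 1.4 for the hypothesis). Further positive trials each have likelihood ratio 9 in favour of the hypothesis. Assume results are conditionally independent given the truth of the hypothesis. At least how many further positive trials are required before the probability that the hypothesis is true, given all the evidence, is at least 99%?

Prior odds = (1/7)/(6/7) = 1/6.
Combined Bayes factor of the evidence already in hand = 8 × 1.4 = 11.2.
Odds after that evidence = (1/6) × 11.2 = 28/15.
Target odds = 0.99/0.01 = 99.
Need 9ⁿ ≥ 99 ÷ (28/15) = 1485/28.
9¹ = 9 falls short of 1485/28 but 9² = 81 reaches it, so n = 2.

2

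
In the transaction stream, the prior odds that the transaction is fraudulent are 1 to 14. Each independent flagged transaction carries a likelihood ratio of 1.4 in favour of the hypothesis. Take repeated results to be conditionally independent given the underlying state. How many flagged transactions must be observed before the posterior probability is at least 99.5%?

Prior odds = 1/14.
Likelihood ratio per flagged transaction = 1.4.
Target odds: 0.995 ÷ 0.005 = 199.
Require 1.4ⁿ ≥ 199 ÷ (1/14) = 2786.
1.4²³ ≈2295.86 falls short of 2786 but 1.4²⁴ ≈3214.2 reaches it, so n = 24.

24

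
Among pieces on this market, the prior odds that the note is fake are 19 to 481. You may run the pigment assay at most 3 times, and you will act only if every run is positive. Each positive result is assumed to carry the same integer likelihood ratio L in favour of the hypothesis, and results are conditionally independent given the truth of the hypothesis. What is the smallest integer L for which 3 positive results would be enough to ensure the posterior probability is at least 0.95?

8

Prior odds = 19/481.
Target odds = 0.95/0.05 = 19.
Need L³ ≥ 19 ÷ (19/481) = 481.
7³ = 343 < 481 ≤ 512 = 8³, so L = 8.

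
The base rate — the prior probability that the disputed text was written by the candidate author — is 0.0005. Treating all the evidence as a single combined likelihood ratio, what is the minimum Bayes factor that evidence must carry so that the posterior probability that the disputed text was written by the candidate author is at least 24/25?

Prior odds = 0.0005/0.9995 = 1/1999.
Target odds = 0.96/0.04 = 24.
Required Bayes factor = 24 ÷ (1/1999) = 47976.

47976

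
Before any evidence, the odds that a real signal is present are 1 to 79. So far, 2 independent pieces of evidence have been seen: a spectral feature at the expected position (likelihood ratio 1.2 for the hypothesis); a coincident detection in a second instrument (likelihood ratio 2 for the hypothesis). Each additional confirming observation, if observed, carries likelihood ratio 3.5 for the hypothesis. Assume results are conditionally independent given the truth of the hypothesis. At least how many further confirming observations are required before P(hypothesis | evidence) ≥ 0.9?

Prior odds = 1/79.
Combined Bayes factor of the evidence already in hand = 1.2 × 2 = 2.4.
Odds after that evidence = (1/79) × 2.4 = 12/395.
Target odds = 0.9/0.1 = 9.
Need 3.5ⁿ ≥ 9 ÷ (12/395) = 296.25.
3.5⁴ = 150.0625 falls short of 296.25 but 3.5⁵ = 525.21875 reaches it, so n = 5.

5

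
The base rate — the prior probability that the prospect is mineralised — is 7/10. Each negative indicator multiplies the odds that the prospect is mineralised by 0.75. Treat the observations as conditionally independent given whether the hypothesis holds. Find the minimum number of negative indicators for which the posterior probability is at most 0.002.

Prior odds = 0.7/0.3 = 7/3.
Likelihood ratio per negative indicator = 0.75.
Target odds: 0.002 ÷ 0.998 = 1/499.
Require 0.75ⁿ ≤ 1/499 ÷ (7/3) = 3/3493.
0.75²⁴ ≈0.00100339 is still above 3/3493 but 0.75²⁵ ≈0.000752543 is at or below it, so n = 25.

25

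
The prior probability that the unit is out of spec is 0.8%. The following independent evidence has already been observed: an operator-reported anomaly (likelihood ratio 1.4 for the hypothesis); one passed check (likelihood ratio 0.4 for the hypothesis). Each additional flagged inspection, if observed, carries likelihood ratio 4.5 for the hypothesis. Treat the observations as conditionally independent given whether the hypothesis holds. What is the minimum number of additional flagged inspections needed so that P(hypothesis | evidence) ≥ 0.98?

Prior odds = 0.008/0.992 = 1/124.
Combined Bayes factor of the evidence already in hand = 1.4 × 0.4 = 0.56.
Odds after that evidence = (1/124) × 0.56 = 7/1550.
Target odds = 0.98/0.02 = 49.
Need 4.5ⁿ ≥ 49 ÷ (7/1550) = 10850.
4.5⁶ = 8303.765625 falls short of 10850 but 4.5⁷ = 4782969/128 reaches it, so n = 7.

7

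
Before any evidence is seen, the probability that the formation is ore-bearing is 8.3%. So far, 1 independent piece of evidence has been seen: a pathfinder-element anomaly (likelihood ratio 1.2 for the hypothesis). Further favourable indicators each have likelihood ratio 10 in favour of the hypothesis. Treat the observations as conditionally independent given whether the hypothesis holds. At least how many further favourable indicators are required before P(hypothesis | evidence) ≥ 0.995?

Prior odds = 0.083/0.917 = 83/917.
Bayes factor of the evidence already in hand = 1.2.
Odds after that evidence = (83/917) × 1.2 = 498/4585.
Target odds = 0.995/0.005 = 199.
Need 10ⁿ ≥ 199 ÷ (498/4585) = 912415/498.
10³ = 1000 falls short of 912415/498 but 10⁴ = 10000 reaches it, so n = 4.

4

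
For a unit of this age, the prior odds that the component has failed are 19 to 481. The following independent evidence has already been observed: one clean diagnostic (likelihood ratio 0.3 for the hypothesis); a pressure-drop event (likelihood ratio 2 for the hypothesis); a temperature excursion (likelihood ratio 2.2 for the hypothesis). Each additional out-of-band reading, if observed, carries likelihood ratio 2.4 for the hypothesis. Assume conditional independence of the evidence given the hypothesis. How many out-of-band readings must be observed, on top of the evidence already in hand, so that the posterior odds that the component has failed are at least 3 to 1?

5

Prior odds = 19/481.
Combined Bayes factor of the evidence already in hand = 0.3 × 2 × 2.2 = 1.32.
Odds after that evidence = (19/481) × 1.32 = 627/12025.
Target odds = 3.
Need 2.4ⁿ ≥ 3 ÷ (627/12025) = 12025/209.
2.4⁴ = 33.1776 falls short of 12025/209 but 2.4⁵ = 79.62624 reaches it, so n = 5.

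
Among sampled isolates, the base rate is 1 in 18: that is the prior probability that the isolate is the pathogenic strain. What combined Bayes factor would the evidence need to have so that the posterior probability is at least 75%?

Prior odds = (1/18)/(17/18) = 1/17.
Target odds = 0.75/0.25 = 3.
Required Bayes factor = 3 ÷ (1/17) = 51.

51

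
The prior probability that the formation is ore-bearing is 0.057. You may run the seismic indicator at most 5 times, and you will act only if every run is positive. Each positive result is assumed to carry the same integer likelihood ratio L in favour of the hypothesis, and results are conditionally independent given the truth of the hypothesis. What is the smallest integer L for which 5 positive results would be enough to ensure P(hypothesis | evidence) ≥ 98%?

4

Prior odds = 0.057/0.943 = 57/943.
Target odds = 0.98/0.02 = 49.
Need L⁵ ≥ 49 ÷ (57/943) = 46207/57.
3⁵ = 243 < 46207/57 ≤ 1024 = 4⁵, so L = 4.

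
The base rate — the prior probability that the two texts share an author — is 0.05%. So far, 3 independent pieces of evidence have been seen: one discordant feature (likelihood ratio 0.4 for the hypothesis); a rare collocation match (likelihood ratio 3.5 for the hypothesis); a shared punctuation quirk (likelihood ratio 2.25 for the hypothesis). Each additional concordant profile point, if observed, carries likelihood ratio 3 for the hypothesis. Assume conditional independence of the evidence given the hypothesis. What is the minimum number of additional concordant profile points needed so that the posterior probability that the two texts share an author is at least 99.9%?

13

Prior odds = 0.0005/0.9995 = 1/1999.
Combined Bayes factor of the evidence already in hand = 0.4 × 3.5 × 2.25 = 3.15.
Odds after that evidence = (1/1999) × 3.15 = 63/39980.
Target odds = 0.999/0.001 = 999.
Need 3ⁿ ≥ 999 ÷ (63/39980) = 4437780/7.
3¹² = 531441 falls short of 4437780/7 but 3¹³ = 1594323 reaches it, so n = 13.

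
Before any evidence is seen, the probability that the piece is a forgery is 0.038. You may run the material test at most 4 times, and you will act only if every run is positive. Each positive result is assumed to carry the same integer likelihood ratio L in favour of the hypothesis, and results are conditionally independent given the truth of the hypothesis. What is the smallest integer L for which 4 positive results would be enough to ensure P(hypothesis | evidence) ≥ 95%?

Prior odds = 0.038/0.962 = 19/481.
Target odds = 0.95/0.05 = 19.
Need L⁴ ≥ 19 ÷ (19/481) = 481.
4⁴ = 256 < 481 ≤ 625 = 5⁴, so L = 5.

5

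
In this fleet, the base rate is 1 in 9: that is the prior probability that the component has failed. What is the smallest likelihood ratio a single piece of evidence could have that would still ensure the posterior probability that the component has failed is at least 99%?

792

Prior odds = (1/9)/(8/9) = 0.125.
Target odds = 0.99/0.01 = 99.
Required Bayes factor = 99 ÷ 0.125 = 792.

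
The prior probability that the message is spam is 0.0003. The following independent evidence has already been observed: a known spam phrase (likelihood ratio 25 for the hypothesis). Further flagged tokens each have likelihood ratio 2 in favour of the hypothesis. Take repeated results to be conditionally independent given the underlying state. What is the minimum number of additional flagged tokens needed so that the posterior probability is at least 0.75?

Prior odds = 0.0003/0.9997 = 3/9997.
Bayes factor of the evidence already in hand = 25.
Odds after that evidence = (3/9997) × 25 = 75/9997.
Target odds = 0.75/0.25 = 3.
Need 2ⁿ ≥ 3 ÷ (75/9997) = 399.88.
2⁸ = 256 falls short of 399.88 but 2⁹ = 512 reaches it, so n = 9.

9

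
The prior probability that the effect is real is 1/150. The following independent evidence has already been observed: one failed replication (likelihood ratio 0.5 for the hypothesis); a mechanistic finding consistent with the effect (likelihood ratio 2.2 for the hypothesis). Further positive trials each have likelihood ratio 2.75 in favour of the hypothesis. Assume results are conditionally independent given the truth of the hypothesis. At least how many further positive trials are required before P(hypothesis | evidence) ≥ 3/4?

Prior odds = (1/150)/(149/150) = 1/149.
Combined Bayes factor of the evidence already in hand = 0.5 × 2.2 = 1.1.
Odds after that evidence = (1/149) × 1.1 = 11/1490.
Target odds = 0.75/0.25 = 3.
Need 2.75ⁿ ≥ 3 ÷ (11/1490) = 4470/11.
2.75⁵ = 161051/1024 falls short of 4470/11 but 2.75⁶ = 1771561/4096 reaches it, so n = 6.

6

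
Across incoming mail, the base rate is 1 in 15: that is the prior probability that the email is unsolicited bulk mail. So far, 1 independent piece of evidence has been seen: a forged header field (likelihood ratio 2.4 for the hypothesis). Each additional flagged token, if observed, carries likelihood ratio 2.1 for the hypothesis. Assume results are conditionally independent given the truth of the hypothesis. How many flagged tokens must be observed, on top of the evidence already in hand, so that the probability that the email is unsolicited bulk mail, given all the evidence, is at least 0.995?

Prior odds = (1/15)/(14/15) = 1/14.
Bayes factor of the evidence already in hand = 2.4.
Odds after that evidence = (1/14) × 2.4 = 6/35.
Target odds = 0.995/0.005 = 199.
Need 2.1ⁿ ≥ 199 ÷ (6/35) = 6965/6.
2.1⁹ ≈794.28 falls short of 6965/6 but 2.1¹⁰ ≈1667.99 reaches it, so n = 10.

10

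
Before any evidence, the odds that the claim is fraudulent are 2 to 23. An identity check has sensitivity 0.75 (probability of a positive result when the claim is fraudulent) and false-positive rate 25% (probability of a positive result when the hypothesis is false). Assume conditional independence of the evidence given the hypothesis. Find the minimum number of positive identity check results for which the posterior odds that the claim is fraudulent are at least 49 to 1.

6

Prior odds = 2/23.
Likelihood ratio of a positive result = 0.75/0.25 = 3.
Target odds = 49.
Need (2/23) × 3ⁿ ≥ 49, i.e. 3ⁿ ≥ 563.5.
3⁵ = 243 falls short of 563.5 but 3⁶ = 729 reaches it, so n = 6.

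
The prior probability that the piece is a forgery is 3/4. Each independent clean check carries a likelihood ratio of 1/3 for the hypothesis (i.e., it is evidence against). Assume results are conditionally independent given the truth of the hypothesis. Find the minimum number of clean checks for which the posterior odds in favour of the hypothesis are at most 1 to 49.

Prior odds = 0.75/0.25 = 3.
Likelihood ratio per clean check = 1/3.
Target odds = 1/49.
Require (1/3)ⁿ ≤ 1/49 ÷ 3 = 1/147.
(1/3)⁴ = 1/81 is still above 1/147 but (1/3)⁵ = 1/243 is at or below it, so n = 5.

5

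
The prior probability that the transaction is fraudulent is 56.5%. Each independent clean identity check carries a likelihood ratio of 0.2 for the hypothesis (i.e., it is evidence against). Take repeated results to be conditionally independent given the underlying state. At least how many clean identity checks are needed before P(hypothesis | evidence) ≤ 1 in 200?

Prior odds = 0.565/0.435 = 113/87.
Likelihood ratio per clean identity check = 0.2.
Target odds: 0.005 ÷ 0.995 = 1/199.
Require 0.2ⁿ ≤ 1/199 ÷ (113/87) = 87/22487.
0.2³ = 0.008 is still above 87/22487 but 0.2⁴ = 0.0016 is at or below it, so n = 4.

4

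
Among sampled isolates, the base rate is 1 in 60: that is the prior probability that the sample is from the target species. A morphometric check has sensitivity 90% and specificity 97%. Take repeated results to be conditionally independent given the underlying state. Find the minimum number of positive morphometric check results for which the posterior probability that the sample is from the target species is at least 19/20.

3

Prior odds = (1/60)/(59/60) = 1/59.
False-positive rate = 1 − 0.97 = 0.03; likelihood ratio of a positive = 0.9/0.03 = 30.
Target odds: 0.95 ÷ 0.05 = 19.
Need (1/59) × 30ⁿ ≥ 19, i.e. 30ⁿ ≥ 1121.
30² = 900 falls short of 1121 but 30³ = 27000 reaches it, so n = 3.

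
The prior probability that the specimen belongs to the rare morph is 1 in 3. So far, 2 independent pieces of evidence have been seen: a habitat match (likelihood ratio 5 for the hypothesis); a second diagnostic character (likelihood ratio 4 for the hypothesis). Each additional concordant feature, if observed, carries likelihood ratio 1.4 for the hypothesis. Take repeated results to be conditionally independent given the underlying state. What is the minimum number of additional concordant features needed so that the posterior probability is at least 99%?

Prior odds = (1/3)/(2/3) = 0.5.
Combined Bayes factor of the evidence already in hand = 5 × 4 = 20.
Odds after that evidence = 0.5 × 20 = 10.
Target odds = 0.99/0.01 = 99.
Need 1.4ⁿ ≥ 99 ÷ 10 = 9.9.
1.4⁶ = 117649/15625 falls short of 9.9 but 1.4⁷ = 823543/78125 reaches it, so n = 7.

7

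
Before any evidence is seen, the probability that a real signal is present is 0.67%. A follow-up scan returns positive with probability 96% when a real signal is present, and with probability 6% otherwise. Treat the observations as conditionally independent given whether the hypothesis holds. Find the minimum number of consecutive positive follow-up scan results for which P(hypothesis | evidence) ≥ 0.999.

5

Prior odds: 0.0067 ÷ 0.9933 = 67/9933.
Likelihood ratio of a positive result = 0.96/0.06 = 16.
Target odds: 0.999 ÷ 0.001 = 999.
Need (67/9933) × 16ⁿ ≥ 999, i.e. 16ⁿ ≥ 9923067/67.
16⁴ = 65536 falls short of 9923067/67 but 16⁵ = 1048576 reaches it, so n = 5.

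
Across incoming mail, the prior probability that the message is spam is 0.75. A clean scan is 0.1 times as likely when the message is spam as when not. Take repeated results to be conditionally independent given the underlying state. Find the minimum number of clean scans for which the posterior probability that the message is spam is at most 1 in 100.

Prior odds: 0.75 ÷ 0.25 = 3.
Likelihood ratio per clean scan = 0.1.
Target odds: 0.01 ÷ 0.99 = 1/99.
Require 0.1ⁿ ≤ 1/99 ÷ 3 = 1/297.
0.1² = 0.01 is still above 1/297 but 0.1³ = 0.001 is at or below it, so n = 3.

3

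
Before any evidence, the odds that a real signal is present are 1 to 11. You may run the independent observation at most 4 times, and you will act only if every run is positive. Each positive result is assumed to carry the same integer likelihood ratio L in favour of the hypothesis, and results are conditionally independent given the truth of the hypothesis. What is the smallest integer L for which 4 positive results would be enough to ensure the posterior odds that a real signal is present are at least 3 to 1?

Prior odds = 1/11.
Target odds = 3.
Need L⁴ ≥ 3 ÷ (1/11) = 33.
2⁴ = 16 < 33 ≤ 81 = 3⁴, so L = 3.

3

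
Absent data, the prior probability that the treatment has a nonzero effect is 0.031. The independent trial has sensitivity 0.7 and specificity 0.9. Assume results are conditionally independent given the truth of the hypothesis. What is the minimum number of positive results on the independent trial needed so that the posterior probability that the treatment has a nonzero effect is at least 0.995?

5

Prior odds: 0.031 ÷ 0.969 = 31/969.
False-positive rate = 1 − 0.9 = 0.1; likelihood ratio of a positive = 0.7/0.1 = 7.
Target odds: 0.995 ÷ 0.005 = 199.
Need (31/969) × 7ⁿ ≥ 199, i.e. 7ⁿ ≥ 192831/31.
7⁴ = 2401 falls short of 192831/31 but 7⁵ = 16807 reaches it, so n = 5.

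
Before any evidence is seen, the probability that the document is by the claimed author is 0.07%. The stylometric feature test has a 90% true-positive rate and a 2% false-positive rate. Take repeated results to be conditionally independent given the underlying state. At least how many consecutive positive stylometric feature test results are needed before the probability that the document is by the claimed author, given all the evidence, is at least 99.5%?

4

Prior odds = 0.0007/0.9993 = 7/9993.
Likelihood ratio of a positive result = 0.9/0.02 = 45.
Target odds: 0.995 ÷ 0.005 = 199.
Require 45ⁿ ≥ 199 ÷ (7/9993) = 1988607/7.
45³ = 91125 falls short of 1988607/7 but 45⁴ = 4100625 reaches it, so n = 4.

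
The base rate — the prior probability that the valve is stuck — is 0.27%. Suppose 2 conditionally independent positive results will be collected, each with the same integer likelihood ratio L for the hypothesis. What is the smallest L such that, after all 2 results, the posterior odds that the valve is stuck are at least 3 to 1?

Prior odds = 0.0027/0.9973 = 27/9973.
Target odds = 3.
Need L² ≥ 3 ÷ (27/9973) = 9973/9.
33² = 1089 < 9973/9 ≤ 1156 = 34², so L = 34.

34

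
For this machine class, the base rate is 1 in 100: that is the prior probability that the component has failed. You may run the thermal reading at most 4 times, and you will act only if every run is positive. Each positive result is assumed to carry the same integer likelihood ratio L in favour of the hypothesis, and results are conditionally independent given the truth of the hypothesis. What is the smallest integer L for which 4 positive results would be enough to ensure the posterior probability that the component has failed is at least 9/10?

Prior odds = 0.01/0.99 = 1/99.
Target odds = 0.9/0.1 = 9.
Need L⁴ ≥ 9 ÷ (1/99) = 891.
5⁴ = 625 < 891 ≤ 1296 = 6⁴, so L = 6.

6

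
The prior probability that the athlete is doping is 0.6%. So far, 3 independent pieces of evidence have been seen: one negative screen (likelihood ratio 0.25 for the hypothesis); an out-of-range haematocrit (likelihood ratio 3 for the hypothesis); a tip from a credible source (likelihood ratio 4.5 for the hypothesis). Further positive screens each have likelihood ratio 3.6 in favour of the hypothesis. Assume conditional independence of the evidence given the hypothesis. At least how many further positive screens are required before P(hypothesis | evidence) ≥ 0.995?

8

Prior odds = 0.006/0.994 = 3/497.
Combined Bayes factor of the evidence already in hand = 0.25 × 3 × 4.5 = 3.375.
Odds after that evidence = (3/497) × 3.375 = 81/3976.
Target odds = 0.995/0.005 = 199.
Need 3.6ⁿ ≥ 199 ÷ (81/3976) = 791224/81.
3.6⁷ = 612220032/78125 falls short of 791224/81 but 3.6⁸ ≈28211.1 reaches it, so n = 8.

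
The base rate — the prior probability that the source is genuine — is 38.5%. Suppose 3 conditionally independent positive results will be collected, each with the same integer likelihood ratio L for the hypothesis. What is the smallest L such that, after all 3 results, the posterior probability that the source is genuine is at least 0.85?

3

Prior odds = 0.385/0.615 = 77/123.
Target odds = 0.85/0.15 = 17/3.
Need L³ ≥ 17/3 ÷ (77/123) = 697/77.
2³ = 8 < 697/77 ≤ 27 = 3³, so L = 3.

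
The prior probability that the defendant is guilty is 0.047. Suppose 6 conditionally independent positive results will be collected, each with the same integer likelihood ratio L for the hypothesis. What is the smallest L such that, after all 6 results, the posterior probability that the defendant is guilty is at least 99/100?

4

Prior odds = 0.047/0.953 = 47/953.
Target odds = 0.99/0.01 = 99.
Need L⁶ ≥ 99 ÷ (47/953) = 94347/47.
3⁶ = 729 < 94347/47 ≤ 4096 = 4⁶, so L = 4.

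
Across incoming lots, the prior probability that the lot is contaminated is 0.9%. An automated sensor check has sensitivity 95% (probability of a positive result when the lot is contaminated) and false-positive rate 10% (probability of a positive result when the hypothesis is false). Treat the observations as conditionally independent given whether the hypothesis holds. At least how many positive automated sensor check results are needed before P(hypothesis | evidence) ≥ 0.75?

3

Prior odds = 0.009/0.991 = 9/991.
Likelihood ratio of a positive result = 0.95/0.1 = 9.5.
Target posterior odds = 0.75/0.25 = 3.
Need (9/991) × 9.5ⁿ ≥ 3, i.e. 9.5ⁿ ≥ 991/3.
9.5² = 90.25 falls short of 991/3 but 9.5³ = 857.375 reaches it, so n = 3.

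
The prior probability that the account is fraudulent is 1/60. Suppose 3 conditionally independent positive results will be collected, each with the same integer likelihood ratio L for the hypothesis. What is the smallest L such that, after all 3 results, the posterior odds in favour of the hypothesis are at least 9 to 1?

Prior odds = (1/60)/(59/60) = 1/59.
Target odds = 9.
Need L³ ≥ 9 ÷ (1/59) = 531.
8³ = 512 < 531 ≤ 729 = 9³, so L = 9.

9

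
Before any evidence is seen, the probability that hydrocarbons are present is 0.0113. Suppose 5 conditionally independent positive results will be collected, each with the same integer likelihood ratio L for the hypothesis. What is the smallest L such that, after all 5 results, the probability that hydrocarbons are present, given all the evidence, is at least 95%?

5

Prior odds = 0.0113/0.9887 = 113/9887.
Target odds = 0.95/0.05 = 19.
Need L⁵ ≥ 19 ÷ (113/9887) = 187853/113.
4⁵ = 1024 < 187853/113 ≤ 3125 = 5⁵, so L = 5.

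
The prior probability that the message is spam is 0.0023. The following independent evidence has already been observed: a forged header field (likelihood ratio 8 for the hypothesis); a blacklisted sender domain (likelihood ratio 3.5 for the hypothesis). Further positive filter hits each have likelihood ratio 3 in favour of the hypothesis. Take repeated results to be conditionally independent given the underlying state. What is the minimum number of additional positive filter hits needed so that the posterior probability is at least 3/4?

4

Prior odds = 0.0023/0.9977 = 23/9977.
Combined Bayes factor of the evidence already in hand = 8 × 3.5 = 28.
Odds after that evidence = (23/9977) × 28 = 644/9977.
Target odds = 0.75/0.25 = 3.
Need 3ⁿ ≥ 3 ÷ (644/9977) = 29931/644.
3³ = 27 falls short of 29931/644 but 3⁴ = 81 reaches it, so n = 4.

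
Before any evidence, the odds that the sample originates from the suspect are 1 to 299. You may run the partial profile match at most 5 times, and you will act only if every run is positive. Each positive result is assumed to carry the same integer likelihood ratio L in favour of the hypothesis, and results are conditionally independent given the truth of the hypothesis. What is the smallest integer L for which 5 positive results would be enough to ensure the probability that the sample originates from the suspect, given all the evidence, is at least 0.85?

Prior odds = 1/299.
Target odds = 0.85/0.15 = 17/3.
Need L⁵ ≥ 17/3 ÷ (1/299) = 5083/3.
4⁵ = 1024 < 5083/3 ≤ 3125 = 5⁵, so L = 5.

5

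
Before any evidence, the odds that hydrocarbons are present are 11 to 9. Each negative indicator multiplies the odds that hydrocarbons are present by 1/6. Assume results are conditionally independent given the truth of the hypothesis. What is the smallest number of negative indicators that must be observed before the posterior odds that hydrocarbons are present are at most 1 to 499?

Prior odds = 11/9.
Likelihood ratio per negative indicator = 1/6.
Target odds = 1/499.
Require (1/6)ⁿ ≤ 1/499 ÷ (11/9) = 9/5489.
(1/6)³ = 1/216 is still above 9/5489 but (1/6)⁴ = 1/1296 is at or below it, so n = 4.

4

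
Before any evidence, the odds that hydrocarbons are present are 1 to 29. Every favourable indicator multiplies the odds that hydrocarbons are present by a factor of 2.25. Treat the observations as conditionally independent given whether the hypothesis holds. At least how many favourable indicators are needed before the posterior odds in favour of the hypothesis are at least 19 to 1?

8

Prior odds = 1/29.
Likelihood ratio per favourable indicator = 2.25.
Target odds = 19.
Need (1/29) × 2.25ⁿ ≥ 19, i.e. 2.25ⁿ ≥ 551.
2.25⁷ = 4782969/16384 falls short of 551 but 2.25⁸ = 43046721/65536 reaches it, so n = 8.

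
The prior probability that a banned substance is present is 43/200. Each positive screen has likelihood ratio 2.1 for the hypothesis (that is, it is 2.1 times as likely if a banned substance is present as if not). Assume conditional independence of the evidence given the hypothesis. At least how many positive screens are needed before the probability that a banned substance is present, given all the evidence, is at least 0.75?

Prior odds = 0.215/0.785 = 43/157.
Likelihood ratio per positive screen = 2.1.
Target posterior odds = 0.75/0.25 = 3.
Need (43/157) × 2.1ⁿ ≥ 3, i.e. 2.1ⁿ ≥ 471/43.
2.1³ = 9.261 falls short of 471/43 but 2.1⁴ = 19.4481 reaches it, so n = 4.

4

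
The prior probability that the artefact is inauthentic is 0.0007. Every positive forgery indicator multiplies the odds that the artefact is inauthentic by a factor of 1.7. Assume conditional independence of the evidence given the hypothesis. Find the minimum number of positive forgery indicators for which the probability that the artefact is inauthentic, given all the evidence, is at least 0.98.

22

Prior odds = 0.0007/0.9993 = 7/9993.
Likelihood ratio per positive forgery indicator = 1.7.
Target posterior odds = 0.98/0.02 = 49.
Need (7/9993) × 1.7ⁿ ≥ 49, i.e. 1.7ⁿ ≥ 69951.
1.7²¹ ≈69091.9 falls short of 69951 but 1.7²² ≈117456 reaches it, so n = 22.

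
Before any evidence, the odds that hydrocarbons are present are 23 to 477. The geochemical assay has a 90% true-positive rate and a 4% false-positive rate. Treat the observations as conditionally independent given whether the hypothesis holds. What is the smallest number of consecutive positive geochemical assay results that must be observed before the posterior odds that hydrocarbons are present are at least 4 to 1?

2

Prior odds = 23/477.
Likelihood ratio of a positive result = 0.9/0.04 = 22.5.
Target odds = 4.
Require 22.5ⁿ ≥ 4 ÷ (23/477) = 1908/23.
22.5¹ = 22.5 falls short of 1908/23 but 22.5² = 506.25 reaches it, so n = 2.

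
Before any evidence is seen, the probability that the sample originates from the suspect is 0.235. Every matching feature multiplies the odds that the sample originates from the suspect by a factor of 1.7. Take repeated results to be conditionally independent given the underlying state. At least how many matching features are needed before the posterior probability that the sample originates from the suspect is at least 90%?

Prior odds = 0.235/0.765 = 47/153.
Likelihood ratio per matching feature = 1.7.
Target posterior odds = 0.9/0.1 = 9.
Need (47/153) × 1.7ⁿ ≥ 9, i.e. 1.7ⁿ ≥ 1377/47.
1.7⁶ = 24137569/1000000 falls short of 1377/47 but 1.7⁷ = 410338673/10000000 reaches it, so n = 7.

7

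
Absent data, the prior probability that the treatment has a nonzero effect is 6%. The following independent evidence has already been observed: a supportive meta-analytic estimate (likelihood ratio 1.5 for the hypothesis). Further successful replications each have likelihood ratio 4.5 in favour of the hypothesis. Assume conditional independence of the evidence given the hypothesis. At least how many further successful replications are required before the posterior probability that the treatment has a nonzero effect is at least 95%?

4

Prior odds = 0.06/0.94 = 3/47.
Bayes factor of the evidence already in hand = 1.5.
Odds after that evidence = (3/47) × 1.5 = 9/94.
Target odds = 0.95/0.05 = 19.
Need 4.5ⁿ ≥ 19 ÷ (9/94) = 1786/9.
4.5³ = 91.125 falls short of 1786/9 but 4.5⁴ = 410.0625 reaches it, so n = 4.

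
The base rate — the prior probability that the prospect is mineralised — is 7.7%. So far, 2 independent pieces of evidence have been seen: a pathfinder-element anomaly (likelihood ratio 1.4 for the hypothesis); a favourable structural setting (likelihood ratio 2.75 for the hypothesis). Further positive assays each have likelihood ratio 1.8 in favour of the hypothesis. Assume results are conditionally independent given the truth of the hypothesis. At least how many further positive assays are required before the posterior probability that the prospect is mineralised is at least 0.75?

Prior odds = 0.077/0.923 = 77/923.
Combined Bayes factor of the evidence already in hand = 1.4 × 2.75 = 3.85.
Odds after that evidence = (77/923) × 3.85 = 5929/18460.
Target odds = 0.75/0.25 = 3.
Need 1.8ⁿ ≥ 3 ÷ (5929/18460) = 55380/5929.
1.8³ = 5.832 falls short of 55380/5929 but 1.8⁴ = 10.4976 reaches it, so n = 4.

4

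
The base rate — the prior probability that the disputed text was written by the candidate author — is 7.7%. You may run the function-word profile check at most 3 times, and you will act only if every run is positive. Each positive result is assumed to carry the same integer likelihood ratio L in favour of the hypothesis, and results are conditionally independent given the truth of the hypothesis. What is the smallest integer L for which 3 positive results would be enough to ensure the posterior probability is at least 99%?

Prior odds = 0.077/0.923 = 77/923.
Target odds = 0.99/0.01 = 99.
Need L³ ≥ 99 ÷ (77/923) = 8307/7.
10³ = 1000 < 8307/7 ≤ 1331 = 11³, so L = 11.

11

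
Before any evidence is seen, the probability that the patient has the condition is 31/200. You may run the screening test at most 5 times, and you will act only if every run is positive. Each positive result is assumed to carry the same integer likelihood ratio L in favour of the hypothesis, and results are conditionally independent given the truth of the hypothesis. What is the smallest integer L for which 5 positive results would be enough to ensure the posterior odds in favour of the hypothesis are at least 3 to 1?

2

Prior odds = 0.155/0.845 = 31/169.
Target odds = 3.
Need L⁵ ≥ 3 ÷ (31/169) = 507/31.
1⁵ = 1 < 507/31 ≤ 32 = 2⁵, so L = 2.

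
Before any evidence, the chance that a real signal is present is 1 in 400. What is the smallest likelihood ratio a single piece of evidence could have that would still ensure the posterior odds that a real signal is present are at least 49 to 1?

19551

Prior odds = 0.0025/0.9975 = 1/399.
Target odds = 49.
Required Bayes factor = 49 ÷ (1/399) = 19551.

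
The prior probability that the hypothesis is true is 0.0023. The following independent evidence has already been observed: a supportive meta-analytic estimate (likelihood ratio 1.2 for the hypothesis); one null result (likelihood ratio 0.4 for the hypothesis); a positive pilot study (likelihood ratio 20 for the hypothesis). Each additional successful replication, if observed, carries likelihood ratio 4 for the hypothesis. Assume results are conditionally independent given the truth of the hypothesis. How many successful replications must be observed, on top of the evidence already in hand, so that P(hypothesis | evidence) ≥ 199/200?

Prior odds = 0.0023/0.9977 = 23/9977.
Combined Bayes factor of the evidence already in hand = 1.2 × 0.4 × 20 = 9.6.
Odds after that evidence = (23/9977) × 9.6 = 1104/49885.
Target odds = 0.995/0.005 = 199.
Need 4ⁿ ≥ 199 ÷ (1104/49885) = 9927115/1104.
4⁶ = 4096 falls short of 9927115/1104 but 4⁷ = 16384 reaches it, so n = 7.

7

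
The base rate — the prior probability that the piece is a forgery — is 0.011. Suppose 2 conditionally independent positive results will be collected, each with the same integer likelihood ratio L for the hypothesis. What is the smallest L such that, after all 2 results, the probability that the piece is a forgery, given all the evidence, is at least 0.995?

Prior odds = 0.011/0.989 = 11/989.
Target odds = 0.995/0.005 = 199.
Need L² ≥ 199 ÷ (11/989) = 196811/11.
133² = 17689 < 196811/11 ≤ 17956 = 134², so L = 134.

134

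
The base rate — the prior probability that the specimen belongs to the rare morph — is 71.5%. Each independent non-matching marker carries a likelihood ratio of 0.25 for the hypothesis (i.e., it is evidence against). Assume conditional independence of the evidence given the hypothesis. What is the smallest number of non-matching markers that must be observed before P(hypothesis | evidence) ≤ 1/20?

3

Prior odds = 0.715/0.285 = 143/57.
Likelihood ratio per non-matching marker = 0.25.
Target posterior odds = 0.05/0.95 = 1/19.
Need (143/57) × 0.25ⁿ ≤ 1/19, i.e. 0.25ⁿ ≤ 3/143.
0.25² = 0.0625 is still above 3/143 but 0.25³ = 0.015625 is at or below it, so n = 3.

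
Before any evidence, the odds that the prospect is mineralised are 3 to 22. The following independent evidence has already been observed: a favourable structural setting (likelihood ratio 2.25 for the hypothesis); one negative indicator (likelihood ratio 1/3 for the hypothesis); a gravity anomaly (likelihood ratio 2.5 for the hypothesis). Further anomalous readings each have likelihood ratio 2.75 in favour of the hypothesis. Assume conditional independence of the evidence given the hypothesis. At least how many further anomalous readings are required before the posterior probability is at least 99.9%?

Prior odds = 3/22.
Combined Bayes factor of the evidence already in hand = 2.25 × (1/3) × 2.5 = 1.875.
Odds after that evidence = (3/22) × 1.875 = 45/176.
Target odds = 0.999/0.001 = 999.
Need 2.75ⁿ ≥ 999 ÷ (45/176) = 3907.2.
2.75⁸ = 214358881/65536 falls short of 3907.2 but 2.75⁹ ≈8994.86 reaches it, so n = 9.

9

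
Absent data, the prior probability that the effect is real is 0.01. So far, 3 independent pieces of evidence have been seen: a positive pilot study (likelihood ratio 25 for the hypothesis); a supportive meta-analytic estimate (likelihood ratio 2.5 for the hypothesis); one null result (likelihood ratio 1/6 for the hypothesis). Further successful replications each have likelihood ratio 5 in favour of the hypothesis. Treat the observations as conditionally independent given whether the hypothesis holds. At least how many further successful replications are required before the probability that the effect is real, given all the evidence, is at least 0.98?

4

Prior odds = 0.01/0.99 = 1/99.
Combined Bayes factor of the evidence already in hand = 25 × 2.5 × (1/6) = 125/12.
Odds after that evidence = (1/99) × 125/12 = 125/1188.
Target odds = 0.98/0.02 = 49.
Need 5ⁿ ≥ 49 ÷ (125/1188) = 465.696.
5³ = 125 falls short of 465.696 but 5⁴ = 625 reaches it, so n = 4.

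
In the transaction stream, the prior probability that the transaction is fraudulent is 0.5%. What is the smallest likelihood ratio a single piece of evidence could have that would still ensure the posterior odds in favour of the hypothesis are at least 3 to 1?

597

Prior odds = 0.005/0.995 = 1/199.
Target odds = 3.
Required Bayes factor = 3 ÷ (1/199) = 597.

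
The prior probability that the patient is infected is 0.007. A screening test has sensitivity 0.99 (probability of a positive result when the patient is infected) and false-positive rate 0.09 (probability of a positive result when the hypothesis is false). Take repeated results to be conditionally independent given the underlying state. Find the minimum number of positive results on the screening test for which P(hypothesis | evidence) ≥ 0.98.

4

Prior odds: 0.007 ÷ 0.993 = 7/993.
Likelihood ratio of a positive result = 0.99/0.09 = 11.
Target posterior odds = 0.98/0.02 = 49.
Require 11ⁿ ≥ 49 ÷ (7/993) = 6951.
11³ = 1331 falls short of 6951 but 11⁴ = 14641 reaches it, so n = 4.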